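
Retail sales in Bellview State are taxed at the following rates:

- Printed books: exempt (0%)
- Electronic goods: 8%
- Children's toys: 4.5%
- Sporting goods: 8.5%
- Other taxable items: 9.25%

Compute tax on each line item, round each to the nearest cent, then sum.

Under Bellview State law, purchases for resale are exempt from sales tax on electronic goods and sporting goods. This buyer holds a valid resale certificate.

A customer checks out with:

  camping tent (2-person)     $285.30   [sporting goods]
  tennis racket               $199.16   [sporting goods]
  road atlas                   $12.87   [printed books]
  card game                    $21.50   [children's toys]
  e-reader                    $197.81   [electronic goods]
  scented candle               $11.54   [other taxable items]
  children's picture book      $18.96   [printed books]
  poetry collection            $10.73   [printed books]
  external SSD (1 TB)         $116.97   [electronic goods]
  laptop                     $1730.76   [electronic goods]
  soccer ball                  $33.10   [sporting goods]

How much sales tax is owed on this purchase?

$2.04

Camping tent (2-person) $285.30: sporting goods, buyer-exempt → 0% → $0.00
Tennis racket $199.16: sporting goods, buyer-exempt → 0% → $0.00
Road atlas $12.87: printed books → 0% → $0.00
Card game $21.50: children's toys → 4.5% → $0.97
E-reader $197.81: electronic goods, buyer-exempt → 0% → $0.00
Scented candle $11.54: other taxable items → 9.25% → $1.07
Children's picture book $18.96: printed books → 0% → $0.00
Poetry collection $10.73: printed books → 0% → $0.00
External SSD (1 TB) $116.97: electronic goods, buyer-exempt → 0% → $0.00
Laptop $1730.76: electronic goods, buyer-exempt → 0% → $0.00
Soccer ball $33.10: sporting goods, buyer-exempt → 0% → $0.00
Total tax = $0.97 + $1.07 = $2.04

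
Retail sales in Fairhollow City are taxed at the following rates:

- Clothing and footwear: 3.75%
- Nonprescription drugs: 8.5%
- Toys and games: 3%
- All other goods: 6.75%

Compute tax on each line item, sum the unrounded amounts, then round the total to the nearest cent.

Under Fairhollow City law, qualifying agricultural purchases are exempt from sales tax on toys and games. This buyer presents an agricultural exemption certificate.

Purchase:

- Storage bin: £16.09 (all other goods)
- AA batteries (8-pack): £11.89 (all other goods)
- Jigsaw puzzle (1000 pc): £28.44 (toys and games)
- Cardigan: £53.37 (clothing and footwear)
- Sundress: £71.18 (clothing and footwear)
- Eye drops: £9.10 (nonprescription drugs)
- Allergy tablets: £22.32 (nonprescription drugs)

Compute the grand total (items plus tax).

£221.62

Storage bin £16.09: all other goods → 6.75% → £1.086075
AA batteries (8-pack) £11.89: all other goods → 6.75% → £0.802575
Jigsaw puzzle (1000 pc) £28.44: toys and games, buyer-exempt → 0% → £0.00
Cardigan £53.37: clothing and footwear → 3.75% → £2.001375
Sundress £71.18: clothing and footwear → 3.75% → £2.66925
Eye drops £9.10: nonprescription drugs → 8.5% → £0.7735
Allergy tablets £22.32: nonprescription drugs → 8.5% → £1.8972
Subtotal = £212.39; unrounded tax = £9.229975 → £9.23; total due = £221.62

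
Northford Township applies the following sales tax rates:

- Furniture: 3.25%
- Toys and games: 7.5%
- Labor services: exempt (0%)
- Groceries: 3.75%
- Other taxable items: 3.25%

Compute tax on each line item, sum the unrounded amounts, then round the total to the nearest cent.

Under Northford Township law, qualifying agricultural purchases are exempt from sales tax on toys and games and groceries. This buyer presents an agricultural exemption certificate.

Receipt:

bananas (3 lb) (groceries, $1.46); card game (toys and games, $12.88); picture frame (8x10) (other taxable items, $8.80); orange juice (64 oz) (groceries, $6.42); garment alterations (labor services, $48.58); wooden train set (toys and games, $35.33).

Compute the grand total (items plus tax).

Bananas (3 lb) $1.46: groceries, buyer-exempt → 0% → $0.00
Card game $12.88: toys and games, buyer-exempt → 0% → $0.00
Picture frame (8x10) $8.80: other taxable items → 3.25% → $0.286
Orange juice (64 oz) $6.42: groceries, buyer-exempt → 0% → $0.00
Garment alterations $48.58: labor services → 0% → $0.00
Wooden train set $35.33: toys and games, buyer-exempt → 0% → $0.00
Subtotal = $113.47; unrounded tax = $0.286 → $0.29; total due = $113.76

$113.76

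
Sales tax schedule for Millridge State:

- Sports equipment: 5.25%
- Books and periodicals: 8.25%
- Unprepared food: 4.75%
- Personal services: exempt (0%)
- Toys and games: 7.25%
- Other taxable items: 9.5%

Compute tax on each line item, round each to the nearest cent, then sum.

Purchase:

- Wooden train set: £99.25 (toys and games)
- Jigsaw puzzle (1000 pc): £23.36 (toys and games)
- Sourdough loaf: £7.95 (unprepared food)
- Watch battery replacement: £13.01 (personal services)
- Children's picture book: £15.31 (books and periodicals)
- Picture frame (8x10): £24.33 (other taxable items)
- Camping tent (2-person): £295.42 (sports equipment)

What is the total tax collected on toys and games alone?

£8.89

Wooden train set £99.25: toys and games → 7.25% → £7.20
Jigsaw puzzle (1000 pc) £23.36: toys and games → 7.25% → £1.69
Tax on toys and games = £7.20 + £1.69 = £8.89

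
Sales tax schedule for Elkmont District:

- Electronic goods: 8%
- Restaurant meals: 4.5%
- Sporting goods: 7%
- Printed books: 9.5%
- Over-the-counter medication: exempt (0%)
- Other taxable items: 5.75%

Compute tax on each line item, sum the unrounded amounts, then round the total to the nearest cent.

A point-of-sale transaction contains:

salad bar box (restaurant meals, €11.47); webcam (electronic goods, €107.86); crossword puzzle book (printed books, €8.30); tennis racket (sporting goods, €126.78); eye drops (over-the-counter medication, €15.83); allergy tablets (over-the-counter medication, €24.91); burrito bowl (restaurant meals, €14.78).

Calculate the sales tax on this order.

€19.47

Salad bar box €11.47: restaurant meals → 4.5% → €0.51615
Webcam €107.86: electronic goods → 8% → €8.6288
Crossword puzzle book €8.30: printed books → 9.5% → €0.7885
Tennis racket €126.78: sporting goods → 7% → €8.8746
Eye drops €15.83: over-the-counter medication → 0% → €0.00
Allergy tablets €24.91: over-the-counter medication → 0% → €0.00
Burrito bowl €14.78: restaurant meals → 4.5% → €0.6651
Unrounded tax sum = €19.47315 → €19.47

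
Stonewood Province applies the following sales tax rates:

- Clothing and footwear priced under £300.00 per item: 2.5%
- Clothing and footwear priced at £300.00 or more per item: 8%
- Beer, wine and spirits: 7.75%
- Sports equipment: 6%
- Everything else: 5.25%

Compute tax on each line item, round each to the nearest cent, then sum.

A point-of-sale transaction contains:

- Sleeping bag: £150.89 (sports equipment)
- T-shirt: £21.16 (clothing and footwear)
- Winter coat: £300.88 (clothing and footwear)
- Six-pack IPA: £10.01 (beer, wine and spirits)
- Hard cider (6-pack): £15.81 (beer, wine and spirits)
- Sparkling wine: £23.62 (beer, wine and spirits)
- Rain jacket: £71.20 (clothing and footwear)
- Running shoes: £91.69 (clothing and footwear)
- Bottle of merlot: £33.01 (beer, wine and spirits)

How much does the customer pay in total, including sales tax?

Sleeping bag £150.89: sports equipment → 6% → £9.05
T-shirt £21.16: clothing and footwear, under £300.00 → 2.5% → £0.53
Winter coat £300.88: clothing and footwear, £300.00 or more → 8% → £24.07
Six-pack IPA £10.01: beer, wine and spirits → 7.75% → £0.78
Hard cider (6-pack) £15.81: beer, wine and spirits → 7.75% → £1.23
Sparkling wine £23.62: beer, wine and spirits → 7.75% → £1.83
Rain jacket £71.20: clothing and footwear, under £300.00 → 2.5% → £1.78
Running shoes £91.69: clothing and footwear, under £300.00 → 2.5% → £2.29
Bottle of merlot £33.01: beer, wine and spirits → 7.75% → £2.56
Subtotal = £718.27; tax = £44.12; total due = £762.39

£762.39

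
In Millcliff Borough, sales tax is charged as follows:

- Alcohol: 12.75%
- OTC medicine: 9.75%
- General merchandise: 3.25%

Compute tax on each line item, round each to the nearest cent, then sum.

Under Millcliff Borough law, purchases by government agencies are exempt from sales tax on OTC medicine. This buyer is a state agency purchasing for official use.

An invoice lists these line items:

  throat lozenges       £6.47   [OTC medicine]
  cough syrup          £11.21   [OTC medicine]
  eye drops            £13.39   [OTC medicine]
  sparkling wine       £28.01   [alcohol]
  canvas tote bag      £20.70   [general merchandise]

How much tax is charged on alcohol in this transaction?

£3.57

Sparkling wine £28.01: alcohol → 12.75% → £3.57
Tax on alcohol = £3.57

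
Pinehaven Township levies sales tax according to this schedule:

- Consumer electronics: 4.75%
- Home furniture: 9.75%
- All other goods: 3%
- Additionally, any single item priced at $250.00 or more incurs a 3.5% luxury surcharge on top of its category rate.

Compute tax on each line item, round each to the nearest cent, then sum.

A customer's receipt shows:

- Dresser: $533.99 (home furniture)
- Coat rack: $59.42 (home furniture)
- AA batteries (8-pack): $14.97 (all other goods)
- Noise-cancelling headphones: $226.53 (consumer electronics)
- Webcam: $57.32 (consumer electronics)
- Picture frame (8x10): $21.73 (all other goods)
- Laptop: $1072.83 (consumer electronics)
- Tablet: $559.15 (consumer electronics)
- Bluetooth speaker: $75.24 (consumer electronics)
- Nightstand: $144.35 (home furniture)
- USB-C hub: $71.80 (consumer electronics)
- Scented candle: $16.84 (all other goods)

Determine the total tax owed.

$247.32

Dresser $533.99: home furniture → 9.75% + 3.5% surcharge = 13.25% → $70.75
Coat rack $59.42: home furniture → 9.75% → $5.79
AA batteries (8-pack) $14.97: all other goods → 3% → $0.45
Noise-cancelling headphones $226.53: consumer electronics → 4.75% → $10.76
Webcam $57.32: consumer electronics → 4.75% → $2.72
Picture frame (8x10) $21.73: all other goods → 3% → $0.65
Laptop $1072.83: consumer electronics → 4.75% + 3.5% surcharge = 8.25% → $88.51
Tablet $559.15: consumer electronics → 4.75% + 3.5% surcharge = 8.25% → $46.13
Bluetooth speaker $75.24: consumer electronics → 4.75% → $3.57
Nightstand $144.35: home furniture → 9.75% → $14.07
USB-C hub $71.80: consumer electronics → 4.75% → $3.41
Scented candle $16.84: all other goods → 3% → $0.51
Total tax = $70.75 + $5.79 + $0.45 + $10.76 + $2.72 + $0.65 + $88.51 + $46.13 + $3.57 + $14.07 + $3.41 + $0.51 = $247.32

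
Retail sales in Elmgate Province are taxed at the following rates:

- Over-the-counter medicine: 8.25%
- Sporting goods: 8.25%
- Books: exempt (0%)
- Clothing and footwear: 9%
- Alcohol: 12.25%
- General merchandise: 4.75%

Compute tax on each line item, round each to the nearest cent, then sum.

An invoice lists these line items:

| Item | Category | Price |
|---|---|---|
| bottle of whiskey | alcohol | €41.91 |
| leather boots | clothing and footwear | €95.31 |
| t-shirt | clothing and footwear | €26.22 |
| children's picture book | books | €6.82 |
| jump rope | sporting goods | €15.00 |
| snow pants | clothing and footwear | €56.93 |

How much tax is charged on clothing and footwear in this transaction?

Leather boots €95.31: clothing and footwear → 9% → €8.58
T-shirt €26.22: clothing and footwear → 9% → €2.36
Snow pants €56.93: clothing and footwear → 9% → €5.12
Tax on clothing and footwear = €8.58 + €2.36 + €5.12 = €16.06

€16.06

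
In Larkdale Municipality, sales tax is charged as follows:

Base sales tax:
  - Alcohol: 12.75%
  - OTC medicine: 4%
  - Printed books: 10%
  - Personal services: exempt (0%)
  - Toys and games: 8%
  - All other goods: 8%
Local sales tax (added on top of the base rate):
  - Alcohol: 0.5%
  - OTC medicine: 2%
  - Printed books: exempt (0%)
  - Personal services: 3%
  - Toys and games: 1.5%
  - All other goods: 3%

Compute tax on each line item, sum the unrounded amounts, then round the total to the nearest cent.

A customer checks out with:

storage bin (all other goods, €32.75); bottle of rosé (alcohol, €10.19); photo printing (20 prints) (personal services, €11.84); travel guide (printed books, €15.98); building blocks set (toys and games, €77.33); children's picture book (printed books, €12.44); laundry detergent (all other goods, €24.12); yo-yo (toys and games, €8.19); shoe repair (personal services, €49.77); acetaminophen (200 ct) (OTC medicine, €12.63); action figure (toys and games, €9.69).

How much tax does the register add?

Storage bin €32.75: all other goods → 8% + 3% local = 11% → €3.6025
Bottle of rosé €10.19: alcohol → 12.75% + 0.5% local = 13.25% → €1.350175
Photo printing (20 prints) €11.84: personal services → 0% + 3% local = 3% → €0.3552
Travel guide €15.98: printed books → 10% + 0% local = 10% → €1.598
Building blocks set €77.33: toys and games → 8% + 1.5% local = 9.5% → €7.34635
Children's picture book €12.44: printed books → 10% + 0% local = 10% → €1.244
Laundry detergent €24.12: all other goods → 8% + 3% local = 11% → €2.6532
Yo-yo €8.19: toys and games → 8% + 1.5% local = 9.5% → €0.77805
Shoe repair €49.77: personal services → 0% + 3% local = 3% → €1.4931
Acetaminophen (200 ct) €12.63: OTC medicine → 4% + 2% local = 6% → €0.7578
Action figure €9.69: toys and games → 8% + 1.5% local = 9.5% → €0.92055
Unrounded tax sum = €22.098925 → €22.10

€22.10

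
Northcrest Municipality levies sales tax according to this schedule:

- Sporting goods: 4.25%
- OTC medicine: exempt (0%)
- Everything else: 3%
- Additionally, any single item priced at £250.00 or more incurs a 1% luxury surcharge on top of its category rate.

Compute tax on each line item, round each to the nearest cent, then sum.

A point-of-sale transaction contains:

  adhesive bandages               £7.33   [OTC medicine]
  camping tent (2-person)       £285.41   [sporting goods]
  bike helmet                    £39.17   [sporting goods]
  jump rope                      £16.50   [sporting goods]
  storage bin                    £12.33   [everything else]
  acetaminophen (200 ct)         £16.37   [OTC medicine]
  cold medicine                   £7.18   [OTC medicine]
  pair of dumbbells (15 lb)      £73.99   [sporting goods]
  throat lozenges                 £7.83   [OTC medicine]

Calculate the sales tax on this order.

£20.85

Adhesive bandages £7.33: OTC medicine → 0% → £0.00
Camping tent (2-person) £285.41: sporting goods → 4.25% + 1% surcharge = 5.25% → £14.98
Bike helmet £39.17: sporting goods → 4.25% → £1.66
Jump rope £16.50: sporting goods → 4.25% → £0.70
Storage bin £12.33: everything else → 3% → £0.37
Acetaminophen (200 ct) £16.37: OTC medicine → 0% → £0.00
Cold medicine £7.18: OTC medicine → 0% → £0.00
Pair of dumbbells (15 lb) £73.99: sporting goods → 4.25% → £3.14
Throat lozenges £7.83: OTC medicine → 0% → £0.00
Total tax = £14.98 + £1.66 + £0.70 + £0.37 + £3.14 = £20.85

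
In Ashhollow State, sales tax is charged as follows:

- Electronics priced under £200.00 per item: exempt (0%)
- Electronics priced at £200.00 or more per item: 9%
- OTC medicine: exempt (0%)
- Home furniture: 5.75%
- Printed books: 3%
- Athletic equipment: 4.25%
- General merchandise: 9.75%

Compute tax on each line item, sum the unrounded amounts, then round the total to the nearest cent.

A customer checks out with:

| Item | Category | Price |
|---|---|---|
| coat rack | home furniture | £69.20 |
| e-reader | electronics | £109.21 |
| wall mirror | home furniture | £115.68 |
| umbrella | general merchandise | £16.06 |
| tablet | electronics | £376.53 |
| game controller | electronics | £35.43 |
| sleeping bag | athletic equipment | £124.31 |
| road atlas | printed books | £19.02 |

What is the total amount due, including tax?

£917.38

Coat rack £69.20: home furniture → 5.75% → £3.979
E-reader £109.21: electronics, under £200.00 → 0% → £0.00
Wall mirror £115.68: home furniture → 5.75% → £6.6516
Umbrella £16.06: general merchandise → 9.75% → £1.56585
Tablet £376.53: electronics, £200.00 or more → 9% → £33.8877
Game controller £35.43: electronics, under £200.00 → 0% → £0.00
Sleeping bag £124.31: athletic equipment → 4.25% → £5.283175
Road atlas £19.02: printed books → 3% → £0.5706
Subtotal = £865.44; unrounded tax = £51.937925 → £51.94; total due = £917.38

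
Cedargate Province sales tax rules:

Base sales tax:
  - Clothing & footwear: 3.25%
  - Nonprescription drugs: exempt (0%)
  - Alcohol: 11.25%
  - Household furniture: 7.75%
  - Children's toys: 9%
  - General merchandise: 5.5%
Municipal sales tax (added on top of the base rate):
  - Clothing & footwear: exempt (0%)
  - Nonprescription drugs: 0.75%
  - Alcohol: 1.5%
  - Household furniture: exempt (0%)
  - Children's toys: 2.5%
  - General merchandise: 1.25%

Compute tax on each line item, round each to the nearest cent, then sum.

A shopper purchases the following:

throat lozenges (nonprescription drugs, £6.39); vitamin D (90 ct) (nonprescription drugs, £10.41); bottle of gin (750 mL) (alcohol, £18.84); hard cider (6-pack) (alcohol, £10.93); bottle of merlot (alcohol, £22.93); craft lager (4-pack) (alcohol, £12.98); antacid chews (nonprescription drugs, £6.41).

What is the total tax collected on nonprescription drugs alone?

£0.18

Throat lozenges £6.39: nonprescription drugs → 0% + 0.75% municipal = 0.75% → £0.05
Vitamin D (90 ct) £10.41: nonprescription drugs → 0% + 0.75% municipal = 0.75% → £0.08
Antacid chews £6.41: nonprescription drugs → 0% + 0.75% municipal = 0.75% → £0.05
Tax on nonprescription drugs = £0.05 + £0.08 + £0.05 = £0.18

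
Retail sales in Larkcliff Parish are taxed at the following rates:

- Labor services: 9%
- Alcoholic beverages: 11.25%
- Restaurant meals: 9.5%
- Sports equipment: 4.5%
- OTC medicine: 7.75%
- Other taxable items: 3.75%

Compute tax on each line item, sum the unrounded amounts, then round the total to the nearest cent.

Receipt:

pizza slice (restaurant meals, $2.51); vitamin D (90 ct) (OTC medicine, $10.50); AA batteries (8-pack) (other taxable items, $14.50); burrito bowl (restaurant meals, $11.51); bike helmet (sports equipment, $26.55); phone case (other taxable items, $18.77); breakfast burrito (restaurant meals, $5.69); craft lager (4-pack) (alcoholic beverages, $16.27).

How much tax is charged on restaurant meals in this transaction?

Pizza slice $2.51: restaurant meals → 9.5% → $0.23845
Burrito bowl $11.51: restaurant meals → 9.5% → $1.09345
Breakfast burrito $5.69: restaurant meals → 9.5% → $0.54055
Tax on restaurant meals: unrounded sum = $1.87245 → $1.87

$1.87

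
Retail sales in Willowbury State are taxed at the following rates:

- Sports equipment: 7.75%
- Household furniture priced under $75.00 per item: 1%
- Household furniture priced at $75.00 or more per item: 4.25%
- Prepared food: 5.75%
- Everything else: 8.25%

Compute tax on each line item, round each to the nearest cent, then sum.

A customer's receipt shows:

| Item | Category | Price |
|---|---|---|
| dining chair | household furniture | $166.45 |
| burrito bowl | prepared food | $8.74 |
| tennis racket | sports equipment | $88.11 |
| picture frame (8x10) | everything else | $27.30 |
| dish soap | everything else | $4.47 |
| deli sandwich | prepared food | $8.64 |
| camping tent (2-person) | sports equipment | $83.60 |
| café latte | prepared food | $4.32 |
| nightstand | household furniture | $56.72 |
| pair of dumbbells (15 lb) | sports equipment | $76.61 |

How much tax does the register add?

Dining chair $166.45: household furniture, $75.00 or more → 4.25% → $7.07
Burrito bowl $8.74: prepared food → 5.75% → $0.50
Tennis racket $88.11: sports equipment → 7.75% → $6.83
Picture frame (8x10) $27.30: everything else → 8.25% → $2.25
Dish soap $4.47: everything else → 8.25% → $0.37
Deli sandwich $8.64: prepared food → 5.75% → $0.50
Camping tent (2-person) $83.60: sports equipment → 7.75% → $6.48
Café latte $4.32: prepared food → 5.75% → $0.25
Nightstand $56.72: household furniture, under $75.00 → 1% → $0.57
Pair of dumbbells (15 lb) $76.61: sports equipment → 7.75% → $5.94
Total tax = $7.07 + $0.50 + $6.83 + $2.25 + $0.37 + $0.50 + $6.48 + $0.25 + $0.57 + $5.94 = $30.76

$30.76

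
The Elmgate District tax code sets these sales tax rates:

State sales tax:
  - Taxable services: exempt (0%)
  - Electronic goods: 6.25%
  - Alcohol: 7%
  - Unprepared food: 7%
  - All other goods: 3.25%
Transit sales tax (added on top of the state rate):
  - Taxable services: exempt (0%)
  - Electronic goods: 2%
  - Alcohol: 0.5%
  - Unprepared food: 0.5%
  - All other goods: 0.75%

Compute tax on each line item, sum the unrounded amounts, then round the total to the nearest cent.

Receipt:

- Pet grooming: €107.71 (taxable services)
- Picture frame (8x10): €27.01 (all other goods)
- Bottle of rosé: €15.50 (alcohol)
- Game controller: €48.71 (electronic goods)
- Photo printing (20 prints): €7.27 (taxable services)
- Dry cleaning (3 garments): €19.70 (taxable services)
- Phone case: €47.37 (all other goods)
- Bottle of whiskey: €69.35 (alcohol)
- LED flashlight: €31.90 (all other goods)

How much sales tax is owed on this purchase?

Pet grooming €107.71: taxable services → 0% + 0% transit = 0% → €0.00
Picture frame (8x10) €27.01: all other goods → 3.25% + 0.75% transit = 4% → €1.0804
Bottle of rosé €15.50: alcohol → 7% + 0.5% transit = 7.5% → €1.1625
Game controller €48.71: electronic goods → 6.25% + 2% transit = 8.25% → €4.018575
Photo printing (20 prints) €7.27: taxable services → 0% + 0% transit = 0% → €0.00
Dry cleaning (3 garments) €19.70: taxable services → 0% + 0% transit = 0% → €0.00
Phone case €47.37: all other goods → 3.25% + 0.75% transit = 4% → €1.8948
Bottle of whiskey €69.35: alcohol → 7% + 0.5% transit = 7.5% → €5.20125
LED flashlight €31.90: all other goods → 3.25% + 0.75% transit = 4% → €1.276
Unrounded tax sum = €14.633525 → €14.63

€14.63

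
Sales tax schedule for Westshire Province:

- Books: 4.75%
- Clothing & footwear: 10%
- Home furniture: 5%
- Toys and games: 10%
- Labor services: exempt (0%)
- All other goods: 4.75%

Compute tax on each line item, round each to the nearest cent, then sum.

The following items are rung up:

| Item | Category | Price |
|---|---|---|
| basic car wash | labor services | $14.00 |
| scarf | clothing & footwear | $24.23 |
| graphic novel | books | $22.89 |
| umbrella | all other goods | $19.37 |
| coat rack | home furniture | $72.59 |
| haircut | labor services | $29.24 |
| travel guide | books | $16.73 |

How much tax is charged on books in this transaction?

Graphic novel $22.89: books → 4.75% → $1.09
Travel guide $16.73: books → 4.75% → $0.79
Tax on books = $1.09 + $0.79 = $1.88

$1.88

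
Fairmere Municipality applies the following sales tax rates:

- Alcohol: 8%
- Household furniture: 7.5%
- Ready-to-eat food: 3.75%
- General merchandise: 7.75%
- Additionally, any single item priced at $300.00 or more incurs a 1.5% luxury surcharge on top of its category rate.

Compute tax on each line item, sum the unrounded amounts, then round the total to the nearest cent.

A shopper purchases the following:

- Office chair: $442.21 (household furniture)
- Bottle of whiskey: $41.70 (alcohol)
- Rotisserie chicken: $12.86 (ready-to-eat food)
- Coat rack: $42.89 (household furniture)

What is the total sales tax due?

$46.83

Office chair $442.21: household furniture → 7.5% + 1.5% surcharge = 9% → $39.7989
Bottle of whiskey $41.70: alcohol → 8% → $3.336
Rotisserie chicken $12.86: ready-to-eat food → 3.75% → $0.48225
Coat rack $42.89: household furniture → 7.5% → $3.21675
Unrounded tax sum = $46.8339 → $46.83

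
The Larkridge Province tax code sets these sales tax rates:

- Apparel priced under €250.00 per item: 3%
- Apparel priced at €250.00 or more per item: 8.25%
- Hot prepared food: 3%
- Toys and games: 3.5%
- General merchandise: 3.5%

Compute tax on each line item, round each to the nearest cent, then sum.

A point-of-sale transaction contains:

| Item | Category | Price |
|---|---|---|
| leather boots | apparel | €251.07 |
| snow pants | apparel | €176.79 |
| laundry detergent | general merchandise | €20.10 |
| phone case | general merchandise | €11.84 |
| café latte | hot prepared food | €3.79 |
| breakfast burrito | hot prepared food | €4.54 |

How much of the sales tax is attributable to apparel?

€26.01

Leather boots €251.07: apparel, €250.00 or more → 8.25% → €20.71
Snow pants €176.79: apparel, under €250.00 → 3% → €5.30
Tax on apparel = €20.71 + €5.30 = €26.01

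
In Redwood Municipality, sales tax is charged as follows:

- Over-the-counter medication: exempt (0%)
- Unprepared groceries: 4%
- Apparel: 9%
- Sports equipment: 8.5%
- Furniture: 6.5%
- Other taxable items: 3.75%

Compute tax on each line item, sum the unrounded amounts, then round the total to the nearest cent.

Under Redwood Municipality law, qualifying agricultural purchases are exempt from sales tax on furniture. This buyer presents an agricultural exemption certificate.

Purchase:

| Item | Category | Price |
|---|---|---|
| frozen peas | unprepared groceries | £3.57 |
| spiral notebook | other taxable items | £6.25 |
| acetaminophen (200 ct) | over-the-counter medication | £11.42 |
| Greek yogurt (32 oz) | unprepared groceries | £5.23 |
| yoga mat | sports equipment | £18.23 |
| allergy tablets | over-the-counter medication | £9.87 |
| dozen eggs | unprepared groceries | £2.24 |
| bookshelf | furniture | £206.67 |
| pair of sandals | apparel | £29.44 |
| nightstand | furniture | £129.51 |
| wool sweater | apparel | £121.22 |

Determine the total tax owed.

£15.78

Frozen peas £3.57: unprepared groceries → 4% → £0.1428
Spiral notebook £6.25: other taxable items → 3.75% → £0.234375
Acetaminophen (200 ct) £11.42: over-the-counter medication → 0% → £0.00
Greek yogurt (32 oz) £5.23: unprepared groceries → 4% → £0.2092
Yoga mat £18.23: sports equipment → 8.5% → £1.54955
Allergy tablets £9.87: over-the-counter medication → 0% → £0.00
Dozen eggs £2.24: unprepared groceries → 4% → £0.0896
Bookshelf £206.67: furniture, buyer-exempt → 0% → £0.00
Pair of sandals £29.44: apparel → 9% → £2.6496
Nightstand £129.51: furniture, buyer-exempt → 0% → £0.00
Wool sweater £121.22: apparel → 9% → £10.9098
Unrounded tax sum = £15.784925 → £15.78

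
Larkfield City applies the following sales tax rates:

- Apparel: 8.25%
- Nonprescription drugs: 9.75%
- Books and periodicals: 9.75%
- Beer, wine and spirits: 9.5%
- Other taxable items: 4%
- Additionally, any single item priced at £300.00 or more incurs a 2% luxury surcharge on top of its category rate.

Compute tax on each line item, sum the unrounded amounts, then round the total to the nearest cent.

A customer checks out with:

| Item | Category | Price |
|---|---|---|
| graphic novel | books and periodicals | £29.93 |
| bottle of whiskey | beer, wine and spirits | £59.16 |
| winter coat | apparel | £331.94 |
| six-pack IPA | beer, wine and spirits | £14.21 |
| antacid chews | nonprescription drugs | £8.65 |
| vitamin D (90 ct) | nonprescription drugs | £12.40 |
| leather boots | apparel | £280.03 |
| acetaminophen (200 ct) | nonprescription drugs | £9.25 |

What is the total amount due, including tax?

£815.54

Graphic novel £29.93: books and periodicals → 9.75% → £2.918175
Bottle of whiskey £59.16: beer, wine and spirits → 9.5% → £5.6202
Winter coat £331.94: apparel → 8.25% + 2% surcharge = 10.25% → £34.02385
Six-pack IPA £14.21: beer, wine and spirits → 9.5% → £1.34995
Antacid chews £8.65: nonprescription drugs → 9.75% → £0.843375
Vitamin D (90 ct) £12.40: nonprescription drugs → 9.75% → £1.209
Leather boots £280.03: apparel → 8.25% → £23.102475
Acetaminophen (200 ct) £9.25: nonprescription drugs → 9.75% → £0.901875
Subtotal = £745.57; unrounded tax = £69.9689 → £69.97; total due = £815.54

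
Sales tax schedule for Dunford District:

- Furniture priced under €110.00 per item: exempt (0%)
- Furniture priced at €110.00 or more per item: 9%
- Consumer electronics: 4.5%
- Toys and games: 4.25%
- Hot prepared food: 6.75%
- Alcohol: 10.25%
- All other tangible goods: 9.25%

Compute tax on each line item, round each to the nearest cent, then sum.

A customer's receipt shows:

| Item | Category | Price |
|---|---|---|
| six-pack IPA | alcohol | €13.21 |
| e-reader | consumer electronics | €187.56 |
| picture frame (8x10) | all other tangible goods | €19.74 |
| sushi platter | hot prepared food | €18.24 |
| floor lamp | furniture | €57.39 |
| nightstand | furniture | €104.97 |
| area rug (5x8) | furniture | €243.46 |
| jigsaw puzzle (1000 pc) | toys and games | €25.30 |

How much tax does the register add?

€35.84

Six-pack IPA €13.21: alcohol → 10.25% → €1.35
E-reader €187.56: consumer electronics → 4.5% → €8.44
Picture frame (8x10) €19.74: all other tangible goods → 9.25% → €1.83
Sushi platter €18.24: hot prepared food → 6.75% → €1.23
Floor lamp €57.39: furniture, under €110.00 → 0% → €0.00
Nightstand €104.97: furniture, under €110.00 → 0% → €0.00
Area rug (5x8) €243.46: furniture, €110.00 or more → 9% → €21.91
Jigsaw puzzle (1000 pc) €25.30: toys and games → 4.25% → €1.08
Total tax = €1.35 + €8.44 + €1.83 + €1.23 + €21.91 + €1.08 = €35.84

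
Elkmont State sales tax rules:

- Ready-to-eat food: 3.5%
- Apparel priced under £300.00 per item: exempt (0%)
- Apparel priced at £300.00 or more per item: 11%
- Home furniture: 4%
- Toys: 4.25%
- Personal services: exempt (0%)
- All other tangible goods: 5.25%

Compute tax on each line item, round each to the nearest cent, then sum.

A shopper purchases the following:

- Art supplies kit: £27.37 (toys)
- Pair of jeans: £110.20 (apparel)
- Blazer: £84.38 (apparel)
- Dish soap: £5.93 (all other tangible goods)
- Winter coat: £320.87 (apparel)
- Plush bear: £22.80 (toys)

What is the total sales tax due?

Art supplies kit £27.37: toys → 4.25% → £1.16
Pair of jeans £110.20: apparel, under £300.00 → 0% → £0.00
Blazer £84.38: apparel, under £300.00 → 0% → £0.00
Dish soap £5.93: all other tangible goods → 5.25% → £0.31
Winter coat £320.87: apparel, £300.00 or more → 11% → £35.30
Plush bear £22.80: toys → 4.25% → £0.97
Total tax = £1.16 + £0.31 + £35.30 + £0.97 = £37.74

£37.74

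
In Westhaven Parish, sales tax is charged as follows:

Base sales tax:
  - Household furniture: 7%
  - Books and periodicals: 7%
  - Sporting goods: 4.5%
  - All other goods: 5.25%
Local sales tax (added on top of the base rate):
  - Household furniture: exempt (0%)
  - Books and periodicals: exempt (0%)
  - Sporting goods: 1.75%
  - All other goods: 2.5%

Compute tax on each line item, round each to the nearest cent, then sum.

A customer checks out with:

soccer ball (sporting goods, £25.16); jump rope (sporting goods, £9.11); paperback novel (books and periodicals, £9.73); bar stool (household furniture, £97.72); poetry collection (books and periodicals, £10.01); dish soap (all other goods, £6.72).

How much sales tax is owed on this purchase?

£10.88

Soccer ball £25.16: sporting goods → 4.5% + 1.75% local = 6.25% → £1.57
Jump rope £9.11: sporting goods → 4.5% + 1.75% local = 6.25% → £0.57
Paperback novel £9.73: books and periodicals → 7% + 0% local = 7% → £0.68
Bar stool £97.72: household furniture → 7% + 0% local = 7% → £6.84
Poetry collection £10.01: books and periodicals → 7% + 0% local = 7% → £0.70
Dish soap £6.72: all other goods → 5.25% + 2.5% local = 7.75% → £0.52
Total tax = £1.57 + £0.57 + £0.68 + £6.84 + £0.70 + £0.52 = £10.88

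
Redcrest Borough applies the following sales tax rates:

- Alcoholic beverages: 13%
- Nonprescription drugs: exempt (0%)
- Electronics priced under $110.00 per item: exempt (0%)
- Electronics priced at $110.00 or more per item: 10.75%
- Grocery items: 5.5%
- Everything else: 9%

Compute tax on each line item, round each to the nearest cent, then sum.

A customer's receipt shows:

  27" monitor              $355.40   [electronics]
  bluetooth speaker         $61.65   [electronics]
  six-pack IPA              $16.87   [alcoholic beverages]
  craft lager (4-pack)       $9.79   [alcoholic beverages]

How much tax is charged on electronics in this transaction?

$38.21

27" monitor $355.40: electronics, $110.00 or more → 10.75% → $38.21
Bluetooth speaker $61.65: electronics, under $110.00 → 0% → $0.00
Tax on electronics = $38.21 + $0.00 = $38.21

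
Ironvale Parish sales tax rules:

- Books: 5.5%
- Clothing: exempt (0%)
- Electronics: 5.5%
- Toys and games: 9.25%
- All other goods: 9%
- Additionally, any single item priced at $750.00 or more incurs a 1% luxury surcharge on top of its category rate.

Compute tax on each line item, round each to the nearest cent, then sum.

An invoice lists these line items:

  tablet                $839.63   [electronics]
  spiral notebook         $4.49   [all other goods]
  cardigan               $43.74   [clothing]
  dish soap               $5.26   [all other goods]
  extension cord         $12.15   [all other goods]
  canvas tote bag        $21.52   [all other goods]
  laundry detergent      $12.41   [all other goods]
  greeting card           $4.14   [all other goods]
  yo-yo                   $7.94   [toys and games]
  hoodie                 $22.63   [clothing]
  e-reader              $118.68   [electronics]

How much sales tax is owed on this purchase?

Tablet $839.63: electronics → 5.5% + 1% surcharge = 6.5% → $54.58
Spiral notebook $4.49: all other goods → 9% → $0.40
Cardigan $43.74: clothing → 0% → $0.00
Dish soap $5.26: all other goods → 9% → $0.47
Extension cord $12.15: all other goods → 9% → $1.09
Canvas tote bag $21.52: all other goods → 9% → $1.94
Laundry detergent $12.41: all other goods → 9% → $1.12
Greeting card $4.14: all other goods → 9% → $0.37
Yo-yo $7.94: toys and games → 9.25% → $0.73
Hoodie $22.63: clothing → 0% → $0.00
E-reader $118.68: electronics → 5.5% → $6.53
Total tax = $54.58 + $0.40 + $0.47 + $1.09 + $1.94 + $1.12 + $0.37 + $0.73 + $6.53 = $67.23

$67.23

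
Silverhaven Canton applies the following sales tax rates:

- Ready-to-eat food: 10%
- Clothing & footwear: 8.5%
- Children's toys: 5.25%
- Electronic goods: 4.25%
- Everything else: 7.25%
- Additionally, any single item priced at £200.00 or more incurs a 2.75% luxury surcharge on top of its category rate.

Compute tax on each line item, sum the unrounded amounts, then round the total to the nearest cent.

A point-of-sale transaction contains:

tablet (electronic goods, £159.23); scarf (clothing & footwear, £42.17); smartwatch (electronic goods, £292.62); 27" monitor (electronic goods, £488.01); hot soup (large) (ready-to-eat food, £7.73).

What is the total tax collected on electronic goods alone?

Tablet £159.23: electronic goods → 4.25% → £6.767275
Smartwatch £292.62: electronic goods → 4.25% + 2.75% surcharge = 7% → £20.4834
27" monitor £488.01: electronic goods → 4.25% + 2.75% surcharge = 7% → £34.1607
Tax on electronic goods: unrounded sum = £61.411375 → £61.41

£61.41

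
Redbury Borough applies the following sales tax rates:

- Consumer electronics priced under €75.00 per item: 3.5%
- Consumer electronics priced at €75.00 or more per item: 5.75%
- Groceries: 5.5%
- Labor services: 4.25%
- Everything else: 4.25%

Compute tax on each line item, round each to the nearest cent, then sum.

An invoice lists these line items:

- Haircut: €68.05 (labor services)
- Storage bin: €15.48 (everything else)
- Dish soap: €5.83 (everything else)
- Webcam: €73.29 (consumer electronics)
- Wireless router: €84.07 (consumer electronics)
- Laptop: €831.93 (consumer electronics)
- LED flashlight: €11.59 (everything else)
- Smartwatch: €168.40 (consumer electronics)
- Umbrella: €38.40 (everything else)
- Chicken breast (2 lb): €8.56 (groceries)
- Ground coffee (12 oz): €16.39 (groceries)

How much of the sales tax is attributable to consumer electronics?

Webcam €73.29: consumer electronics, under €75.00 → 3.5% → €2.57
Wireless router €84.07: consumer electronics, €75.00 or more → 5.75% → €4.83
Laptop €831.93: consumer electronics, €75.00 or more → 5.75% → €47.84
Smartwatch €168.40: consumer electronics, €75.00 or more → 5.75% → €9.68
Tax on consumer electronics = €2.57 + €4.83 + €47.84 + €9.68 = €64.92

€64.92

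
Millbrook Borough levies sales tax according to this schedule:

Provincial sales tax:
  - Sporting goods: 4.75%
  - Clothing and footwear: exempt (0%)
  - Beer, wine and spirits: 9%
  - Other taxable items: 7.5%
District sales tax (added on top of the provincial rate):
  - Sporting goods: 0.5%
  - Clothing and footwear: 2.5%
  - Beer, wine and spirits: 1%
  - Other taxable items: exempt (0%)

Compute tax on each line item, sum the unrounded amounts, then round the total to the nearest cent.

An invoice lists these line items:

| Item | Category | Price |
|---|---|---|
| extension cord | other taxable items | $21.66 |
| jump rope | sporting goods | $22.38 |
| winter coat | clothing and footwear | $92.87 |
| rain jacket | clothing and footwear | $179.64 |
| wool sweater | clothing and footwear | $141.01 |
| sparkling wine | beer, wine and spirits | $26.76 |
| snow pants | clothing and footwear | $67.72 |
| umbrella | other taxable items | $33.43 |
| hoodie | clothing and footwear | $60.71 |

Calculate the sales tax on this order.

$21.53

Extension cord $21.66: other taxable items → 7.5% + 0% district = 7.5% → $1.6245
Jump rope $22.38: sporting goods → 4.75% + 0.5% district = 5.25% → $1.17495
Winter coat $92.87: clothing and footwear → 0% + 2.5% district = 2.5% → $2.32175
Rain jacket $179.64: clothing and footwear → 0% + 2.5% district = 2.5% → $4.491
Wool sweater $141.01: clothing and footwear → 0% + 2.5% district = 2.5% → $3.52525
Sparkling wine $26.76: beer, wine and spirits → 9% + 1% district = 10% → $2.676
Snow pants $67.72: clothing and footwear → 0% + 2.5% district = 2.5% → $1.693
Umbrella $33.43: other taxable items → 7.5% + 0% district = 7.5% → $2.50725
Hoodie $60.71: clothing and footwear → 0% + 2.5% district = 2.5% → $1.51775
Unrounded tax sum = $21.53145 → $21.53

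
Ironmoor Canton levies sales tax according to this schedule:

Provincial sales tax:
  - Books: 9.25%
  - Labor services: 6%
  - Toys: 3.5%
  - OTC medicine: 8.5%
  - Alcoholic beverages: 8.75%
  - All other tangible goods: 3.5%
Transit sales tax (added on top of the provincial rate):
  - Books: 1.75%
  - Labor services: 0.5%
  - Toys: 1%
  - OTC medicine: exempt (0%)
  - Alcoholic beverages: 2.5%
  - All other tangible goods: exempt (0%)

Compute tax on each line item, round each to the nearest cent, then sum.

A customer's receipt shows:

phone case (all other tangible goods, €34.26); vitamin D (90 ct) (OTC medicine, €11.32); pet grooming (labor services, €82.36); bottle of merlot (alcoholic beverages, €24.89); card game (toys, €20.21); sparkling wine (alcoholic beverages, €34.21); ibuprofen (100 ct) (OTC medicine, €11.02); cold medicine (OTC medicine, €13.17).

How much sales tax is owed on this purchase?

Phone case €34.26: all other tangible goods → 3.5% + 0% transit = 3.5% → €1.20
Vitamin D (90 ct) €11.32: OTC medicine → 8.5% + 0% transit = 8.5% → €0.96
Pet grooming €82.36: labor services → 6% + 0.5% transit = 6.5% → €5.35
Bottle of merlot €24.89: alcoholic beverages → 8.75% + 2.5% transit = 11.25% → €2.80
Card game €20.21: toys → 3.5% + 1% transit = 4.5% → €0.91
Sparkling wine €34.21: alcoholic beverages → 8.75% + 2.5% transit = 11.25% → €3.85
Ibuprofen (100 ct) €11.02: OTC medicine → 8.5% + 0% transit = 8.5% → €0.94
Cold medicine €13.17: OTC medicine → 8.5% + 0% transit = 8.5% → €1.12
Total tax = €1.20 + €0.96 + €5.35 + €2.80 + €0.91 + €3.85 + €0.94 + €1.12 = €17.13

€17.13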